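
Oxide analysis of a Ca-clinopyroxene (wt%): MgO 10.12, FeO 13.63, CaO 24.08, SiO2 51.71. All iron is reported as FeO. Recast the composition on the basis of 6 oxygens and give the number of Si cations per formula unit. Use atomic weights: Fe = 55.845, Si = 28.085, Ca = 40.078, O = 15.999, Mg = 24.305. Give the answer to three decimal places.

MgO: 10.12/40.304 = 0.25109 mol → 0.25109 mol Mg, 0.25109 mol O.
FeO: 13.63/71.844 = 0.18972 mol → 0.18972 mol Fe, 0.18972 mol O.
CaO: 24.08/56.077 = 0.42941 mol → 0.42941 mol Ca, 0.42941 mol O.
SiO2: 51.71/60.083 = 0.86064 mol → 0.86064 mol Si, 1.72128 mol O.
Total oxygen = 2.59150 mol. Normalization factor = 6/2.59150 = 2.31526.
Si per 6 O = 0.86064 × 2.31526 = 1.993.

1.993 Si apfu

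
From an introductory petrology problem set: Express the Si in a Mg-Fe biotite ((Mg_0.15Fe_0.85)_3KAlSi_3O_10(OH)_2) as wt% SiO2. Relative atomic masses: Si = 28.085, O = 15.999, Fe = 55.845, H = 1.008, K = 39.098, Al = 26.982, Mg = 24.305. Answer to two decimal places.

Molar mass of (Mg_0.15Fe_0.85)_3KAlSi_3O_10(OH)_2 = 0.45·24.305 + 2.55·55.845 + 1·39.098 + 1·26.982 + 3·28.085 + 12·15.999 + 2·1.008 = 497.681 g/mol.
Each formula unit contains 3 Si, equivalent to 3/1 = 3.0000 mol SiO2.
M(SiO2) = 1×28.085 + 2×15.999 = 60.083 g/mol.
Mass of SiO2 per formula unit = 3.0000 × 60.083 = 180.249 g.
SiO2 wt% = 180.249 / 497.681 × 100 = 36.22%.

36.22 wt%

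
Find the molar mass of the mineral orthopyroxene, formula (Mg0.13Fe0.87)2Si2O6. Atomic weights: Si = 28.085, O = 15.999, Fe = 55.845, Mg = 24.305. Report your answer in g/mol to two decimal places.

255.65 g/mol

M = 0.26(24.305) + 1.74(55.845) + 2(28.085) + 6(15.999)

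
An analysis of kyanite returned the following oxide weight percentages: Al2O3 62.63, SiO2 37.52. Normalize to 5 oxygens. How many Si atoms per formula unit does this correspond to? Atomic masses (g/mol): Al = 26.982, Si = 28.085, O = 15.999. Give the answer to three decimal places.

Al2O3 (M=101.961): mol = 0.61425; Al = 1.22850, O = 1.84275.
SiO2 (M=60.083): mol = 0.62447; Si = 0.62447, O = 1.24894.
ΣO = 3.09169; factor = 5/ΣO = 1.61724.
Si apfu = 0.62447 × 1.61724 = 1.010.

1.010 Si apfu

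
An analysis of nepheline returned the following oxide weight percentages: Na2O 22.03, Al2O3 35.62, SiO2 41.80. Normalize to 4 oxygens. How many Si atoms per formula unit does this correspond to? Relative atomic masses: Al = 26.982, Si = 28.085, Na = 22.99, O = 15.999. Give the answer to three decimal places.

0.996 Si apfu

22.03 wt% Na2O ÷ 61.979 g/mol = 0.35544 mol, giving 0.71088 Na and 0.35544 O.
35.62 wt% Al2O3 ÷ 101.961 g/mol = 0.34935 mol, giving 0.69870 Al and 1.04805 O.
41.80 wt% SiO2 ÷ 60.083 g/mol = 0.69570 mol, giving 0.69570 Si and 1.39140 O.
Oxygen sums to 2.79489; scaling by 4/2.79489 = 1.43118 puts the formula on 4 O.
Si: 0.69570 × 1.43118 = 0.996 atoms per formula unit.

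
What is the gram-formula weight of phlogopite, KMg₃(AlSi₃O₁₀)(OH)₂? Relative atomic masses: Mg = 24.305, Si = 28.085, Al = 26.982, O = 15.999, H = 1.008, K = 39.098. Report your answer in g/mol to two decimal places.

417.25 g/mol

M = 1·39.098 + 3·24.305 + 1·26.982 + 3·28.085 + 12·15.999 + 2·1.008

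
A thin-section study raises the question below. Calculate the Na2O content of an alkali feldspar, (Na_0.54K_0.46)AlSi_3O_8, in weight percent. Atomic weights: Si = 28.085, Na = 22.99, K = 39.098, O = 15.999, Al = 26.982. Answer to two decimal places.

Molar mass of (Na_0.54K_0.46)AlSi_3O_8 = 0.54·22.99 + 0.46·39.098 + 1·26.982 + 3·28.085 + 8·15.999 = 269.629 g/mol.
Each formula unit contains 0.54 Na, equivalent to 0.54/2 = 0.2700 mol Na2O.
M(Na2O) = 2×22.99 + 1×15.999 = 61.979 g/mol.
Mass of Na2O per formula unit = 0.2700 × 61.979 = 16.734 g.
Na2O wt% = 16.734 / 269.629 × 100 = 6.21%.

6.21 wt%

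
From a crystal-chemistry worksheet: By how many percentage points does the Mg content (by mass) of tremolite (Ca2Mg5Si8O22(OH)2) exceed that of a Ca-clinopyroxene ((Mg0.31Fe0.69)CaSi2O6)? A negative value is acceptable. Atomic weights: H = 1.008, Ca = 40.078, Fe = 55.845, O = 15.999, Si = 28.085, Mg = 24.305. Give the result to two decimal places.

11.80 percentage points

Mg in Ca2Mg5Si8O22(OH)2: molar mass 812.353 g/mol; 5×24.305 = 121.525 g → 14.96 wt%.
Mg in (Mg0.31Fe0.69)CaSi2O6: molar mass 238.310 g/mol; 0.31×24.305 = 7.535 g → 3.16 wt%.
Difference = 14.96 − 3.16 = 11.80 percentage points.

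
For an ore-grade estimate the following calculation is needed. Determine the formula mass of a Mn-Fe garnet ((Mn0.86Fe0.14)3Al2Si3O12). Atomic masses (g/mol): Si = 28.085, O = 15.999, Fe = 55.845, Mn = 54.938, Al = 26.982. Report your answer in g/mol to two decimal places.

495.40 g/mol

Mn: 2.58 × 54.938 = 141.7400
Fe: 0.42 × 55.845 = 23.4549
Al: 2 × 26.982 = 53.9640
Si: 3 × 28.085 = 84.2550
O: 12 × 15.999 = 191.9880
Summing the contributions gives the formula mass.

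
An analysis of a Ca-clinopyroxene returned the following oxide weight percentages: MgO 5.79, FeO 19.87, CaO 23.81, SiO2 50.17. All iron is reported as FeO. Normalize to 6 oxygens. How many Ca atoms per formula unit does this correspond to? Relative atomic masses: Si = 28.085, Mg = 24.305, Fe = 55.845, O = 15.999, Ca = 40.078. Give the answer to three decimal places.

5.79 wt% MgO ÷ 40.304 g/mol = 0.14366 mol, giving 0.14366 Mg and 0.14366 O.
19.87 wt% FeO ÷ 71.844 g/mol = 0.27657 mol, giving 0.27657 Fe and 0.27657 O.
23.81 wt% CaO ÷ 56.077 g/mol = 0.42459 mol, giving 0.42459 Ca and 0.42459 O.
50.17 wt% SiO2 ÷ 60.083 g/mol = 0.83501 mol, giving 0.83501 Si and 1.67002 O.
Oxygen sums to 2.51484; scaling by 6/2.51484 = 2.38584 puts the formula on 6 O.
Ca: 0.42459 × 2.38584 = 1.013 atoms per formula unit.

1.013 Ca apfu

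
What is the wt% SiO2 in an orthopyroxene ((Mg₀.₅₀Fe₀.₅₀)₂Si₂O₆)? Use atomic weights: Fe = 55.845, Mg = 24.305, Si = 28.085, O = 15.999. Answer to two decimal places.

51.73 wt%

Molar mass of (Mg₀.₅₀Fe₀.₅₀)₂Si₂O₆ = 1×24.305 + 1×55.845 + 2×28.085 + 6×15.999 = 232.314 g/mol.
Each formula unit contains 2 Si, equivalent to 2/1 = 2.0000 mol SiO2.
M(SiO2) = 1×28.085 + 2×15.999 = 60.083 g/mol.
Mass of SiO2 per formula unit = 2.0000 × 60.083 = 120.166 g.
SiO2 wt% = 120.166 / 232.314 × 100 = 51.73%.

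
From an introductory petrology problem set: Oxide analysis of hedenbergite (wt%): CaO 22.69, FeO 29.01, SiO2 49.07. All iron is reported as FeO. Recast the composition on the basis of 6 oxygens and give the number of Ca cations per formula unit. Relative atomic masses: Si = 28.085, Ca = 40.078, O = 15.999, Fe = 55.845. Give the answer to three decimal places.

0.994 Ca apfu

CaO: 22.69/56.077 = 0.40462 mol → 0.40462 mol Ca, 0.40462 mol O.
FeO: 29.01/71.844 = 0.40379 mol → 0.40379 mol Fe, 0.40379 mol O.
SiO2: 49.07/60.083 = 0.81670 mol → 0.81670 mol Si, 1.63340 mol O.
Total oxygen = 2.44181 mol. Normalization factor = 6/2.44181 = 2.45719.
Ca per 6 O = 0.40462 × 2.45719 = 0.994.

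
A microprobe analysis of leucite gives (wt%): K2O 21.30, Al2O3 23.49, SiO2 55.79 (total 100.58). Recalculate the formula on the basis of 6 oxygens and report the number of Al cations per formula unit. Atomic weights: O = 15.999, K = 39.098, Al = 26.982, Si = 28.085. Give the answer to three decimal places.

0.996 Al apfu

K2O (M=94.195): mol = 0.22613; K = 0.45226, O = 0.22613.
Al2O3 (M=101.961): mol = 0.23038; Al = 0.46076, O = 0.69114.
SiO2 (M=60.083): mol = 0.92855; Si = 0.92855, O = 1.85710.
ΣO = 2.77437; factor = 6/ΣO = 2.16265.
Al apfu = 0.46076 × 2.16265 = 0.996.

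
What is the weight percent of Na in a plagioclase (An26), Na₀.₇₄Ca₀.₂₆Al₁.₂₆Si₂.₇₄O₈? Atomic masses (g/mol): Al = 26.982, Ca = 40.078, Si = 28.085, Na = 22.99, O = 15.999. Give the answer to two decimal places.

6.39 wt%

M(Na₀.₇₄Ca₀.₂₆Al₁.₂₆Si₂.₇₄O₈) = 266.375 g/mol.
Na contributes 0.74 × 22.99 = 17.013 g per mole.
17.013/266.375 = 0.0639 → 6.39%.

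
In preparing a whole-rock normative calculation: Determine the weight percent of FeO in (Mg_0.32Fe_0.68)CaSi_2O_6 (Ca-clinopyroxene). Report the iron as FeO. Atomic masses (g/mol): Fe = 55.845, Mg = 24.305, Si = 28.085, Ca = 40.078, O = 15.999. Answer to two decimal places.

20.53 wt%

Molar mass of (Mg_0.32Fe_0.68)CaSi_2O_6 = 0.32×24.305 + 0.68×55.845 + 1×40.078 + 2×28.085 + 6×15.999 = 237.994 g/mol.
Each formula unit contains 0.68 Fe, equivalent to 0.68/1 = 0.6800 mol FeO.
M(FeO) = 1×55.845 + 1×15.999 = 71.844 g/mol.
Mass of FeO per formula unit = 0.6800 × 71.844 = 48.854 g.
FeO wt% = 48.854 / 237.994 × 100 = 20.53%.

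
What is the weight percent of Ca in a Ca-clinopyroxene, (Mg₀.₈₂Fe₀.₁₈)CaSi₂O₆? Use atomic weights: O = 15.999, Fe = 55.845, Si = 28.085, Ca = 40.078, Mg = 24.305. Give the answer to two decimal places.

Formula mass = 0.82*24.305 + 0.18*55.845 + 1*40.078 + 2*28.085 + 6*15.999 = 222.224 g/mol, of which 40.078 g is Ca.
So Ca makes up 40.078/222.224 = 0.1803 of the mass, i.e. 18.03%.

18.03 wt%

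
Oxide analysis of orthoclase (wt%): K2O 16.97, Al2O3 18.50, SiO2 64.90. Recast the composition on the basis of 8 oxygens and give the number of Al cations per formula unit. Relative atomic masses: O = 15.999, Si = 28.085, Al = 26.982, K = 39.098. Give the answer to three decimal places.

K2O: 16.97/94.195 = 0.18016 mol → 0.36032 mol K, 0.18016 mol O.
Al2O3: 18.50/101.961 = 0.18144 mol → 0.36288 mol Al, 0.54432 mol O.
SiO2: 64.90/60.083 = 1.08017 mol → 1.08017 mol Si, 2.16034 mol O.
Total oxygen = 2.88482 mol. Normalization factor = 8/2.88482 = 2.77314.
Al per 8 O = 0.36288 × 2.77314 = 1.006.

1.006 Al apfu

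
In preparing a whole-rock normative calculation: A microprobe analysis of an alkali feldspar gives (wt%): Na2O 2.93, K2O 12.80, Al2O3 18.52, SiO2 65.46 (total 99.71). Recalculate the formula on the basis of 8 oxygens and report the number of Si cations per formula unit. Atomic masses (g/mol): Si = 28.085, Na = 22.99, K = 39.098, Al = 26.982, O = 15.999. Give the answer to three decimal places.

2.998 Si apfu

Na2O: 2.93/61.979 = 0.04727 mol → 0.09454 mol Na, 0.04727 mol O.
K2O: 12.80/94.195 = 0.13589 mol → 0.27178 mol K, 0.13589 mol O.
Al2O3: 18.52/101.961 = 0.18164 mol → 0.36328 mol Al, 0.54492 mol O.
SiO2: 65.46/60.083 = 1.08949 mol → 1.08949 mol Si, 2.17898 mol O.
Total oxygen = 2.90706 mol. Normalization factor = 8/2.90706 = 2.75192.
Si per 8 O = 1.08949 × 2.75192 = 2.998.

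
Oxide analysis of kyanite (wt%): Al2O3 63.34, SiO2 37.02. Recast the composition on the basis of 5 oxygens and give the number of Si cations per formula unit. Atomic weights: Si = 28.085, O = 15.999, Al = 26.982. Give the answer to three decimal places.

0.995 Si apfu

Al2O3 (M=101.961): mol = 0.62122; Al = 1.24244, O = 1.86366.
SiO2 (M=60.083): mol = 0.61615; Si = 0.61615, O = 1.23230.
ΣO = 3.09596; factor = 5/ΣO = 1.61501.
Si apfu = 0.61615 × 1.61501 = 0.995.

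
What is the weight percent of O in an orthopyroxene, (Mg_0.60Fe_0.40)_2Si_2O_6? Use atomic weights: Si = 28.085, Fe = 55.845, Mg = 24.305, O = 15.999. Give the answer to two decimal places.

42.47 mass %

Molar mass of (Mg_0.60Fe_0.40)_2Si_2O_6: 1.20·24.305 + 0.80·55.845 + 2·28.085 + 6·15.999 = 226.006 g/mol.
Mass of O per formula unit: 6 × 15.999 = 95.994 g.
Weight fraction O = 95.994 / 226.006 = 0.4247.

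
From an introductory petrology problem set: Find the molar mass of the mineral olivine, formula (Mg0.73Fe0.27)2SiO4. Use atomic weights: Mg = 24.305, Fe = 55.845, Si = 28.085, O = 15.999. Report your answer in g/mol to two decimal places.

157.72 g/mol

M = 1.46(24.305) + 0.54(55.845) + 1(28.085) + 4(15.999)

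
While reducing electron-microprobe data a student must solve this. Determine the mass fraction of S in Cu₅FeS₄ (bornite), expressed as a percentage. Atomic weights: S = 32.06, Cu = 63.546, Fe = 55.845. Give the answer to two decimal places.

25.56 weight percent

Formula mass = 5×63.546 + 1×55.845 + 4×32.06 = 501.815 g/mol, of which 128.240 g is S.
So S makes up 128.240/501.815 = 0.2556 of the mass, i.e. 25.56%.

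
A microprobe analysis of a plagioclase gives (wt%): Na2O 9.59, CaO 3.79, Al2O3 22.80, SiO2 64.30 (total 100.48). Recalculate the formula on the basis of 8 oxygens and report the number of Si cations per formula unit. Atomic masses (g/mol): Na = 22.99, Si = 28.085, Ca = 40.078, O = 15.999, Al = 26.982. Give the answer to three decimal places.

Na2O (M=61.979): mol = 0.15473; Na = 0.30946, O = 0.15473.
CaO (M=56.077): mol = 0.06759; Ca = 0.06759, O = 0.06759.
Al2O3 (M=101.961): mol = 0.22361; Al = 0.44722, O = 0.67083.
SiO2 (M=60.083): mol = 1.07019; Si = 1.07019, O = 2.14038.
ΣO = 3.03353; factor = 8/ΣO = 2.63719.
Si apfu = 1.07019 × 2.63719 = 2.822.

2.822 Si apfu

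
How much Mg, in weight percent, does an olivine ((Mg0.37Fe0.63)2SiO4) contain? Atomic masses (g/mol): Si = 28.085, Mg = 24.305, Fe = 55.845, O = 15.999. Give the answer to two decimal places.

Molar mass of (Mg0.37Fe0.63)2SiO4: 0.74*24.305 + 1.26*55.845 + 1*28.085 + 4*15.999 = 180.431 g/mol.
Mass of Mg per formula unit: 0.74 × 24.305 = 17.986 g.
Weight fraction Mg = 17.986 / 180.431 = 0.0997.

9.97 weight percent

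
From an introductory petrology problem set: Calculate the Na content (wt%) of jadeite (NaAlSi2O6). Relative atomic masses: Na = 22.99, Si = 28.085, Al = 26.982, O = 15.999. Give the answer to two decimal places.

11.37 wt%

Formula mass = 1·22.99 + 1·26.982 + 2·28.085 + 6·15.999 = 202.136 g/mol, of which 22.990 g is Na.
So Na makes up 22.990/202.136 = 0.1137 of the mass, i.e. 11.37%.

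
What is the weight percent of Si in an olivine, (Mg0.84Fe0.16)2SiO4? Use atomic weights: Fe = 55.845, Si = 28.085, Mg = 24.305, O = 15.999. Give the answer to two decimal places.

M((Mg0.84Fe0.16)2SiO4) = 150.784 g/mol.
Si contributes 1 × 28.085 = 28.085 g per mole.
28.085/150.784 = 0.1863 → 18.63%.

18.63 wt%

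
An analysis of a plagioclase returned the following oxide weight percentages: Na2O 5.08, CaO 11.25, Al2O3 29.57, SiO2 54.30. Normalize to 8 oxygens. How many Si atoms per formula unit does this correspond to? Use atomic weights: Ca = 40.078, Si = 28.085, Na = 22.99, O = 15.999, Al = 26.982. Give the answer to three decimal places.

Na2O (M=61.979): mol = 0.08196; Na = 0.16392, O = 0.08196.
CaO (M=56.077): mol = 0.20062; Ca = 0.20062, O = 0.20062.
Al2O3 (M=101.961): mol = 0.29001; Al = 0.58002, O = 0.87003.
SiO2 (M=60.083): mol = 0.90375; Si = 0.90375, O = 1.80750.
ΣO = 2.96011; factor = 8/ΣO = 2.70260.
Si apfu = 0.90375 × 2.70260 = 2.442.

2.442 Si apfu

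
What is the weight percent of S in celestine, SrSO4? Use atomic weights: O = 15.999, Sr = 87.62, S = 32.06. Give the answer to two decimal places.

17.45 mass %

Formula mass = 1*87.62 + 1*32.06 + 4*15.999 = 183.676 g/mol, of which 32.060 g is S.
So S makes up 32.060/183.676 = 0.1745 of the mass, i.e. 17.45%.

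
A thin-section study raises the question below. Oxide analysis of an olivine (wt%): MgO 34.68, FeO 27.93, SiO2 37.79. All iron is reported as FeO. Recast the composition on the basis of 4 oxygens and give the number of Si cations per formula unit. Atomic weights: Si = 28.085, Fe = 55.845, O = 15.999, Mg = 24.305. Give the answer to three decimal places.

34.68 wt% MgO ÷ 40.304 g/mol = 0.86046 mol, giving 0.86046 Mg and 0.86046 O.
27.93 wt% FeO ÷ 71.844 g/mol = 0.38876 mol, giving 0.38876 Fe and 0.38876 O.
37.79 wt% SiO2 ÷ 60.083 g/mol = 0.62896 mol, giving 0.62896 Si and 1.25792 O.
Oxygen sums to 2.50714; scaling by 4/2.50714 = 1.59544 puts the formula on 4 O.
Si: 0.62896 × 1.59544 = 1.003 atoms per formula unit.

1.003 Si apfu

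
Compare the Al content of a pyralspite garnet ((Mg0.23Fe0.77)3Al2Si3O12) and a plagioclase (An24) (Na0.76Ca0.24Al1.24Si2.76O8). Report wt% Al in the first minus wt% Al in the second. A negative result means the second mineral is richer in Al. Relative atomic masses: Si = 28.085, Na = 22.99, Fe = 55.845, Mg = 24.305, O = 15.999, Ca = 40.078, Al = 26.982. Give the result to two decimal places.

-1.24 percentage points

First mineral: 53.964 g Al in 475.979 g formula = 11.34 wt% Al.
Second mineral: 33.458 g Al in 266.055 g formula = 12.58 wt% Al.
11.34% − 12.58% gives a difference of -1.24 percentage points.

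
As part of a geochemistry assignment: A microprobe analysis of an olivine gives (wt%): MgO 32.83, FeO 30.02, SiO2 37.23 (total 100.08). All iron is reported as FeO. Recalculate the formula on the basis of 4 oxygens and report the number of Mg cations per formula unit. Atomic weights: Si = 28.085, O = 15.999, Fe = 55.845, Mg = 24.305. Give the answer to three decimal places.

MgO (M=40.304): mol = 0.81456; Mg = 0.81456, O = 0.81456.
FeO (M=71.844): mol = 0.41785; Fe = 0.41785, O = 0.41785.
SiO2 (M=60.083): mol = 0.61964; Si = 0.61964, O = 1.23928.
ΣO = 2.47169; factor = 4/ΣO = 1.61833.
Mg apfu = 0.81456 × 1.61833 = 1.318.

1.318 Mg apfu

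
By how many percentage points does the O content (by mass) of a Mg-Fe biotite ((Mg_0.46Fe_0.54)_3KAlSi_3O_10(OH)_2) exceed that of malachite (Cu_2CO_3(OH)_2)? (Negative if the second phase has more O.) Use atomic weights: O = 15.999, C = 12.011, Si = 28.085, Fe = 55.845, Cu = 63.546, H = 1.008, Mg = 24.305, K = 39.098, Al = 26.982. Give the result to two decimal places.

First mineral: 191.988 g O in 468.349 g formula = 40.99 wt% O.
Second mineral: 79.995 g O in 221.114 g formula = 36.18 wt% O.
40.99% − 36.18% gives a difference of 4.81 percentage points.

4.81 percentage points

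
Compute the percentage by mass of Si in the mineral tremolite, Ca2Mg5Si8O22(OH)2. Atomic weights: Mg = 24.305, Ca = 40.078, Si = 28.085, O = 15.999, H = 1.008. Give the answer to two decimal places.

Molar mass of Ca2Mg5Si8O22(OH)2: 2·40.078 + 5·24.305 + 8·28.085 + 24·15.999 + 2·1.008 = 812.353 g/mol.
Mass of Si per formula unit: 8 × 28.085 = 224.680 g.
Weight fraction Si = 224.680 / 812.353 = 0.2766.

27.66 mass %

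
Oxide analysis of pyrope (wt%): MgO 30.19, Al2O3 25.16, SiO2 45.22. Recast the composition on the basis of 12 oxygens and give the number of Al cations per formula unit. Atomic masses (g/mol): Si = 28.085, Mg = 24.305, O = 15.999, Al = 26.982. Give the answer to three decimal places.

1.978 Al apfu

MgO (M=40.304): mol = 0.74906; Mg = 0.74906, O = 0.74906.
Al2O3 (M=101.961): mol = 0.24676; Al = 0.49352, O = 0.74028.
SiO2 (M=60.083): mol = 0.75263; Si = 0.75263, O = 1.50526.
ΣO = 2.99460; factor = 12/ΣO = 4.00721.
Al apfu = 0.49352 × 4.00721 = 1.978.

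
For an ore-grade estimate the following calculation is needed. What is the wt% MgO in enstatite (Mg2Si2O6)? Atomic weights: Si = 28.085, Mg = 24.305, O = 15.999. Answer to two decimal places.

Formula mass = 200.774 g/mol.
2 Mg → 2.0000 mol MgO per formula unit; M(MgO) = 40.304, so MgO mass = 80.608 g.
80.608/200.774 × 100 = 40.15 wt%.

40.15 wt%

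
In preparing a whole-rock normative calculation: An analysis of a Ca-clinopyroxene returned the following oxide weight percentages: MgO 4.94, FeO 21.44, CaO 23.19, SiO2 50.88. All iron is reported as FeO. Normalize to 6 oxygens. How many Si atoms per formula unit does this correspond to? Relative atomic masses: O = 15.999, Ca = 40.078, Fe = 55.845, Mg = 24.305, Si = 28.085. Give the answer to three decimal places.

2.010 Si apfu

4.94 wt% MgO ÷ 40.304 g/mol = 0.12257 mol, giving 0.12257 Mg and 0.12257 O.
21.44 wt% FeO ÷ 71.844 g/mol = 0.29842 mol, giving 0.29842 Fe and 0.29842 O.
23.19 wt% CaO ÷ 56.077 g/mol = 0.41354 mol, giving 0.41354 Ca and 0.41354 O.
50.88 wt% SiO2 ÷ 60.083 g/mol = 0.84683 mol, giving 0.84683 Si and 1.69366 O.
Oxygen sums to 2.52819; scaling by 6/2.52819 = 2.37324 puts the formula on 6 O.
Si: 0.84683 × 2.37324 = 2.010 atoms per formula unit.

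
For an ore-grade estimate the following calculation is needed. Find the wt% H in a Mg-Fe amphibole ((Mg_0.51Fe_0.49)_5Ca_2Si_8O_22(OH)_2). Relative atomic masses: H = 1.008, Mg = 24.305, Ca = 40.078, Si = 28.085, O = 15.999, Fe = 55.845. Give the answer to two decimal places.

0.23 mass %

Formula mass = 2.55·24.305 + 2.45·55.845 + 2·40.078 + 8·28.085 + 24·15.999 + 2·1.008 = 889.626 g/mol, of which 2.016 g is H.
So H makes up 2.016/889.626 = 0.0023 of the mass, i.e. 0.23%.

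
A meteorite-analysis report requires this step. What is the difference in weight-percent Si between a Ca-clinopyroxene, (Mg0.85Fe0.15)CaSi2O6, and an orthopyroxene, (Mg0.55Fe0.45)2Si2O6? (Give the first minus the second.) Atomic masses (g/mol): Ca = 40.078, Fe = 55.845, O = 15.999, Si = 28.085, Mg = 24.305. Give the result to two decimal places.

0.87 percentage points

M((Mg0.85Fe0.15)CaSi2O6) = 221.278 g/mol, so wt% Si = 56.170/221.278 × 100 = 25.38%.
M((Mg0.55Fe0.45)2Si2O6) = 229.160 g/mol, so wt% Si = 56.170/229.160 × 100 = 24.51%.
25.38 − 24.51 = 0.87 pp.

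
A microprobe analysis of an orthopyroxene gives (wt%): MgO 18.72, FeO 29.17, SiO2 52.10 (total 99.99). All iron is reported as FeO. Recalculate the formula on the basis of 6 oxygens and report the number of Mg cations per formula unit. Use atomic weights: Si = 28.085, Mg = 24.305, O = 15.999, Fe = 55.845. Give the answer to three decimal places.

1.070 Mg apfu

18.72 wt% MgO ÷ 40.304 g/mol = 0.46447 mol, giving 0.46447 Mg and 0.46447 O.
29.17 wt% FeO ÷ 71.844 g/mol = 0.40602 mol, giving 0.40602 Fe and 0.40602 O.
52.10 wt% SiO2 ÷ 60.083 g/mol = 0.86713 mol, giving 0.86713 Si and 1.73426 O.
Oxygen sums to 2.60475; scaling by 6/2.60475 = 2.30348 puts the formula on 6 O.
Mg: 0.46447 × 2.30348 = 1.070 atoms per formula unit.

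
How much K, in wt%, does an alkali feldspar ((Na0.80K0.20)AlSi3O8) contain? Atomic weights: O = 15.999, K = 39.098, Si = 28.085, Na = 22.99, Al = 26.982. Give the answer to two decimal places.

2.95 wt%

Molar mass of (Na0.80K0.20)AlSi3O8: 0.80×22.99 + 0.20×39.098 + 1×26.982 + 3×28.085 + 8×15.999 = 265.441 g/mol.
Mass of K per formula unit: 0.20 × 39.098 = 7.820 g.
Weight fraction K = 7.820 / 265.441 = 0.0295.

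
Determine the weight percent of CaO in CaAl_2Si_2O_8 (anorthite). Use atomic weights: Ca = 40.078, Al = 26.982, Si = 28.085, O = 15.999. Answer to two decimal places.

20.16 wt%

Formula mass = 278.204 g/mol.
1 Ca → 1.0000 mol CaO per formula unit; M(CaO) = 56.077, so CaO mass = 56.077 g.
56.077/278.204 × 100 = 20.16 wt%.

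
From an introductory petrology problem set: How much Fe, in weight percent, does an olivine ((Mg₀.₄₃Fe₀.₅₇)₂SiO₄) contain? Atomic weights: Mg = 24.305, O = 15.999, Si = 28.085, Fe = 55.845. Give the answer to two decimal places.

Formula mass = 0.86·24.305 + 1.14·55.845 + 1·28.085 + 4·15.999 = 176.647 g/mol, of which 63.663 g is Fe.
So Fe makes up 63.663/176.647 = 0.3604 of the mass, i.e. 36.04%.

36.04 weight percent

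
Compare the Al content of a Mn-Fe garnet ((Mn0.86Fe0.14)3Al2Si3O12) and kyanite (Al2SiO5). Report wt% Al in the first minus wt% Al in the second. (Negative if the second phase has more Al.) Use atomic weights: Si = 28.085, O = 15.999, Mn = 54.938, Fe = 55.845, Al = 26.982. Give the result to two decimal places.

-22.41 percentage points

Al in (Mn0.86Fe0.14)3Al2Si3O12: molar mass 495.402 g/mol; 2×26.982 = 53.964 g → 10.89 wt%.
Al in Al2SiO5: molar mass 162.044 g/mol; 2×26.982 = 53.964 g → 33.30 wt%.
Difference = 10.89 − 33.30 = -22.41 percentage points.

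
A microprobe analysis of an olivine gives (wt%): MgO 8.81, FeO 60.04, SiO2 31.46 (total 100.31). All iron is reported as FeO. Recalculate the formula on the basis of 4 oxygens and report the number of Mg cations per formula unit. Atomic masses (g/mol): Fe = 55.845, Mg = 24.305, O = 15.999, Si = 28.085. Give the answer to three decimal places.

0.416 Mg apfu

MgO: 8.81/40.304 = 0.21859 mol → 0.21859 mol Mg, 0.21859 mol O.
FeO: 60.04/71.844 = 0.83570 mol → 0.83570 mol Fe, 0.83570 mol O.
SiO2: 31.46/60.083 = 0.52361 mol → 0.52361 mol Si, 1.04722 mol O.
Total oxygen = 2.10151 mol. Normalization factor = 4/2.10151 = 1.90339.
Mg per 4 O = 0.21859 × 1.90339 = 0.416.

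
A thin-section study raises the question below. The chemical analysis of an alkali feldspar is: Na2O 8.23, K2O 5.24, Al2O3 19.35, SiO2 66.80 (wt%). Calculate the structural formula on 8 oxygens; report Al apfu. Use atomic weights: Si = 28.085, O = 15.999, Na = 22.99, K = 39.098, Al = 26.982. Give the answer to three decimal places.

Na2O: 8.23/61.979 = 0.13279 mol → 0.26558 mol Na, 0.13279 mol O.
K2O: 5.24/94.195 = 0.05563 mol → 0.11126 mol K, 0.05563 mol O.
Al2O3: 19.35/101.961 = 0.18978 mol → 0.37956 mol Al, 0.56934 mol O.
SiO2: 66.80/60.083 = 1.11180 mol → 1.11180 mol Si, 2.22360 mol O.
Total oxygen = 2.98136 mol. Normalization factor = 8/2.98136 = 2.68334.
Al per 8 O = 0.37956 × 2.68334 = 1.018.

1.018 Al apfu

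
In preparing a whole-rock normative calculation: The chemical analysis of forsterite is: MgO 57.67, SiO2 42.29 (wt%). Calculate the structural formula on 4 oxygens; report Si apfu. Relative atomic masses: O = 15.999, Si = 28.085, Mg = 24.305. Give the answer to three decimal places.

MgO (M=40.304): mol = 1.43088; Mg = 1.43088, O = 1.43088.
SiO2 (M=60.083): mol = 0.70386; Si = 0.70386, O = 1.40772.
ΣO = 2.83860; factor = 4/ΣO = 1.40915.
Si apfu = 0.70386 × 1.40915 = 0.992.

0.992 Si apfu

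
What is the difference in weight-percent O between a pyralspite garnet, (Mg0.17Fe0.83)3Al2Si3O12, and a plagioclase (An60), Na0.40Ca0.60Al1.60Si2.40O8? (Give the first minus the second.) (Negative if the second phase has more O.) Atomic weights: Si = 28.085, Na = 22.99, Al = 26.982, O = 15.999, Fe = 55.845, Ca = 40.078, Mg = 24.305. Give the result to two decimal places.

-7.23 percentage points

M((Mg0.17Fe0.83)3Al2Si3O12) = 481.657 g/mol, so wt% O = 191.988/481.657 × 100 = 39.86%.
M(Na0.40Ca0.60Al1.60Si2.40O8) = 271.810 g/mol, so wt% O = 127.992/271.810 × 100 = 47.09%.
39.86 − 47.09 = -7.23 pp.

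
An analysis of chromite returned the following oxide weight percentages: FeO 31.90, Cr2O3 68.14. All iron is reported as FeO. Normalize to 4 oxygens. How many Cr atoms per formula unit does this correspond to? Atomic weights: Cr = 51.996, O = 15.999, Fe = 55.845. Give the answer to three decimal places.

FeO: 31.90/71.844 = 0.44402 mol → 0.44402 mol Fe, 0.44402 mol O.
Cr2O3: 68.14/151.989 = 0.44832 mol → 0.89664 mol Cr, 1.34496 mol O.
Total oxygen = 1.78898 mol. Normalization factor = 4/1.78898 = 2.23591.
Cr per 4 O = 0.89664 × 2.23591 = 2.005.

2.005 Cr apfu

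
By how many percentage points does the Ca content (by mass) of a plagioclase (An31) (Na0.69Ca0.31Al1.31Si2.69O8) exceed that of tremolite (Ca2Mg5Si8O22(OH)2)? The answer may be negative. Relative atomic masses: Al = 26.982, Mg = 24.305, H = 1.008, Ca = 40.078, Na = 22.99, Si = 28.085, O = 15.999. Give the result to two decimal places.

Ca in Na0.69Ca0.31Al1.31Si2.69O8: molar mass 267.174 g/mol; 0.31×40.078 = 12.424 g → 4.65 wt%.
Ca in Ca2Mg5Si8O22(OH)2: molar mass 812.353 g/mol; 2×40.078 = 80.156 g → 9.87 wt%.
Difference = 4.65 − 9.87 = -5.22 percentage points.

-5.22 percentage points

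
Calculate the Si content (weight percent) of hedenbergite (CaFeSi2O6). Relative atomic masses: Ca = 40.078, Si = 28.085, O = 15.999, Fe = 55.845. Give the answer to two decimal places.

22.64 weight percent

Molar mass of CaFeSi2O6: 1·40.078 + 1·55.845 + 2·28.085 + 6·15.999 = 248.087 g/mol.
Mass of Si per formula unit: 2 × 28.085 = 56.170 g.
Weight fraction Si = 56.170 / 248.087 = 0.2264.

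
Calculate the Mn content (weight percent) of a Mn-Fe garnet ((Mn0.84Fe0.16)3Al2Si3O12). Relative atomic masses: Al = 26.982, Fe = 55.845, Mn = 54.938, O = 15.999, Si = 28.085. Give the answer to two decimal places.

27.94 weight percent

Formula mass = 2.52×54.938 + 0.48×55.845 + 2×26.982 + 3×28.085 + 12×15.999 = 495.456 g/mol, of which 138.444 g is Mn.
So Mn makes up 138.444/495.456 = 0.2794 of the mass, i.e. 27.94%.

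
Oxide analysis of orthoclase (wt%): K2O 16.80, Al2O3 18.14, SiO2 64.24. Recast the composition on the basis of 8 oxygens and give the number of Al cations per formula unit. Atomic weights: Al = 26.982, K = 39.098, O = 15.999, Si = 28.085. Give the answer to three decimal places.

16.80 wt% K2O ÷ 94.195 g/mol = 0.17835 mol, giving 0.35670 K and 0.17835 O.
18.14 wt% Al2O3 ÷ 101.961 g/mol = 0.17791 mol, giving 0.35582 Al and 0.53373 O.
64.24 wt% SiO2 ÷ 60.083 g/mol = 1.06919 mol, giving 1.06919 Si and 2.13838 O.
Oxygen sums to 2.85046; scaling by 8/2.85046 = 2.80656 puts the formula on 8 O.
Al: 0.35582 × 2.80656 = 0.999 atoms per formula unit.

0.999 Al apfu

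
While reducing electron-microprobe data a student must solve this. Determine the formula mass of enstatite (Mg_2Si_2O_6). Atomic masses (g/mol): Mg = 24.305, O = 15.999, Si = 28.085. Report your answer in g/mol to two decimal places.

Mg: 2 × 24.305 = 48.6100
Si: 2 × 28.085 = 56.1700
O: 6 × 15.999 = 95.9940
Summing the contributions gives the formula mass.

200.77 g/mol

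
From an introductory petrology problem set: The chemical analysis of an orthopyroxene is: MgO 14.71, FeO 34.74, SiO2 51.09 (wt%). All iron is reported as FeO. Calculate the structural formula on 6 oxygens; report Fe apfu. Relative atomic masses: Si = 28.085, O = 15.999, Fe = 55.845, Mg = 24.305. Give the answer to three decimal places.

1.138 Fe apfu

MgO (M=40.304): mol = 0.36498; Mg = 0.36498, O = 0.36498.
FeO (M=71.844): mol = 0.48355; Fe = 0.48355, O = 0.48355.
SiO2 (M=60.083): mol = 0.85032; Si = 0.85032, O = 1.70064.
ΣO = 2.54917; factor = 6/ΣO = 2.35371.
Fe apfu = 0.48355 × 2.35371 = 1.138.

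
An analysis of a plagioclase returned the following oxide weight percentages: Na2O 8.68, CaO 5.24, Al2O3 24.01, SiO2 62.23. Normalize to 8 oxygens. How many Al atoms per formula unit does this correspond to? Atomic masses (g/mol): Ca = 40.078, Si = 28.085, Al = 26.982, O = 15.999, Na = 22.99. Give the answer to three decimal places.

1.251 Al apfu

Na2O: 8.68/61.979 = 0.14005 mol → 0.28010 mol Na, 0.14005 mol O.
CaO: 5.24/56.077 = 0.09344 mol → 0.09344 mol Ca, 0.09344 mol O.
Al2O3: 24.01/101.961 = 0.23548 mol → 0.47096 mol Al, 0.70644 mol O.
SiO2: 62.23/60.083 = 1.03573 mol → 1.03573 mol Si, 2.07146 mol O.
Total oxygen = 3.01139 mol. Normalization factor = 8/3.01139 = 2.65658.
Al per 8 O = 0.47096 × 2.65658 = 1.251.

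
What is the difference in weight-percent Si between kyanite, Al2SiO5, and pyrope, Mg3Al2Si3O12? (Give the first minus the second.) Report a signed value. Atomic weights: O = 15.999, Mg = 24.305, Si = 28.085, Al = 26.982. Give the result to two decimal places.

-3.57 percentage points

M(Al2SiO5) = 162.044 g/mol, so wt% Si = 28.085/162.044 × 100 = 17.33%.
M(Mg3Al2Si3O12) = 403.122 g/mol, so wt% Si = 84.255/403.122 × 100 = 20.90%.
17.33 − 20.90 = -3.57 pp.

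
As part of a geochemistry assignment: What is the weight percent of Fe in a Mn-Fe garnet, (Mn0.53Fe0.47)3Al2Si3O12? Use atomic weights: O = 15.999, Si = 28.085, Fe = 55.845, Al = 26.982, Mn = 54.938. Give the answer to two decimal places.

15.87 mass %

Formula mass = 1.59·54.938 + 1.41·55.845 + 2·26.982 + 3·28.085 + 12·15.999 = 496.300 g/mol, of which 78.741 g is Fe.
So Fe makes up 78.741/496.300 = 0.1587 of the mass, i.e. 15.87%.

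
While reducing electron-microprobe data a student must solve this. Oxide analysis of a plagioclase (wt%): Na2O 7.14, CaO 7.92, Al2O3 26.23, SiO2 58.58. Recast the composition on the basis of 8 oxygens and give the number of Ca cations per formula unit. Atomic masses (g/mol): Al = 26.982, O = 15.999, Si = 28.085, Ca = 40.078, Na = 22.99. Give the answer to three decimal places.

Na2O (M=61.979): mol = 0.11520; Na = 0.23040, O = 0.11520.
CaO (M=56.077): mol = 0.14123; Ca = 0.14123, O = 0.14123.
Al2O3 (M=101.961): mol = 0.25726; Al = 0.51452, O = 0.77178.
SiO2 (M=60.083): mol = 0.97498; Si = 0.97498, O = 1.94996.
ΣO = 2.97817; factor = 8/ΣO = 2.68621.
Ca apfu = 0.14123 × 2.68621 = 0.379.

0.379 Ca apfu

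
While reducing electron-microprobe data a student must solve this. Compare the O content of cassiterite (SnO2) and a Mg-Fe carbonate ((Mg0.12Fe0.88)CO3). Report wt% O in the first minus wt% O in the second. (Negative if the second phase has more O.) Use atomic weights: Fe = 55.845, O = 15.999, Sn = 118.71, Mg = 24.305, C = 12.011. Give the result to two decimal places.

-21.60 percentage points

First mineral: 31.998 g O in 150.708 g formula = 21.23 wt% O.
Second mineral: 47.997 g O in 112.068 g formula = 42.83 wt% O.
21.23% − 42.83% gives a difference of -21.60 percentage points.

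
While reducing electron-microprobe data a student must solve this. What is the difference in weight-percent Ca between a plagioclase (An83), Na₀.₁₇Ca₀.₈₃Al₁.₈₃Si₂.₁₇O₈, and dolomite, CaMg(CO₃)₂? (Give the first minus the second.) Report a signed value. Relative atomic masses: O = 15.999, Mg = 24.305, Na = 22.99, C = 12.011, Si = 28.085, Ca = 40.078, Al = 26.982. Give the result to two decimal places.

-9.66 percentage points

M(Na₀.₁₇Ca₀.₈₃Al₁.₈₃Si₂.₁₇O₈) = 275.487 g/mol, so wt% Ca = 33.265/275.487 × 100 = 12.07%.
M(CaMg(CO₃)₂) = 184.399 g/mol, so wt% Ca = 40.078/184.399 × 100 = 21.73%.
12.07 − 21.73 = -9.66 pp.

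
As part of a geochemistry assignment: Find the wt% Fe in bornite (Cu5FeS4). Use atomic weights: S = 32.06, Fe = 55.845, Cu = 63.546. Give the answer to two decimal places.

11.13 weight percent

Molar mass of Cu5FeS4: 5·63.546 + 1·55.845 + 4·32.06 = 501.815 g/mol.
Mass of Fe per formula unit: 1 × 55.845 = 55.845 g.
Weight fraction Fe = 55.845 / 501.815 = 0.1113.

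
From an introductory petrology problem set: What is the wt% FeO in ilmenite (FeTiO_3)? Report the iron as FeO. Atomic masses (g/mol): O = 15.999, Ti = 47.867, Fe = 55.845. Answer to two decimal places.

47.36 wt%

M(FeTiO_3) = 151.709 g/mol; M(FeO) = 71.844 g/mol.
Moles FeO per formula unit = 1 Fe ÷ 1 = 1.0000.
FeO fraction = (1.0000 × 71.844) / 151.709 = 71.844/151.709 = 0.4736.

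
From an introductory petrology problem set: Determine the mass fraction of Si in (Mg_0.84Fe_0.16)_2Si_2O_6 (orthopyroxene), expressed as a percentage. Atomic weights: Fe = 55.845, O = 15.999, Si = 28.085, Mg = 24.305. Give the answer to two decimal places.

M((Mg_0.84Fe_0.16)_2Si_2O_6) = 210.867 g/mol.
Si contributes 2 × 28.085 = 56.170 g per mole.
56.170/210.867 = 0.2664 → 26.64%.

26.64 weight percent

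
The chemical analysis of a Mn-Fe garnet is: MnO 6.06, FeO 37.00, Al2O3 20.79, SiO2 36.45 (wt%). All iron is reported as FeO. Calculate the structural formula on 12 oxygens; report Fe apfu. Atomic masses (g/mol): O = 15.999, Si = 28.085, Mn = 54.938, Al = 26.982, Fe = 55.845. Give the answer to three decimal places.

MnO (M=70.937): mol = 0.08543; Mn = 0.08543, O = 0.08543.
FeO (M=71.844): mol = 0.51500; Fe = 0.51500, O = 0.51500.
Al2O3 (M=101.961): mol = 0.20390; Al = 0.40780, O = 0.61170.
SiO2 (M=60.083): mol = 0.60666; Si = 0.60666, O = 1.21332.
ΣO = 2.42545; factor = 12/ΣO = 4.94754.
Fe apfu = 0.51500 × 4.94754 = 2.548.

2.548 Fe apfu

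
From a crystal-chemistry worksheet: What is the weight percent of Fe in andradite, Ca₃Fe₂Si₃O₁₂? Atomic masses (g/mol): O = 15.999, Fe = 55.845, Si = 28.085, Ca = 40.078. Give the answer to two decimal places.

21.98 weight percent

Formula mass = 3·40.078 + 2·55.845 + 3·28.085 + 12·15.999 = 508.167 g/mol, of which 111.690 g is Fe.
So Fe makes up 111.690/508.167 = 0.2198 of the mass, i.e. 21.98%.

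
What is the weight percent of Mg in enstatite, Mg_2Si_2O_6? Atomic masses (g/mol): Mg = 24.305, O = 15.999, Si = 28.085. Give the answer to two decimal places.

24.21 weight percent

M(Mg_2Si_2O_6) = 200.774 g/mol.
Mg contributes 2 × 24.305 = 48.610 g per mole.
48.610/200.774 = 0.2421 → 24.21%.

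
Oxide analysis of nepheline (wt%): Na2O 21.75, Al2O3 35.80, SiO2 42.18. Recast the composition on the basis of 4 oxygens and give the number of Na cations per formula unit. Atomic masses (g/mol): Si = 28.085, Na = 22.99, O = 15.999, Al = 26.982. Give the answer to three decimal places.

Na2O: 21.75/61.979 = 0.35093 mol → 0.70186 mol Na, 0.35093 mol O.
Al2O3: 35.80/101.961 = 0.35111 mol → 0.70222 mol Al, 1.05333 mol O.
SiO2: 42.18/60.083 = 0.70203 mol → 0.70203 mol Si, 1.40406 mol O.
Total oxygen = 2.80832 mol. Normalization factor = 4/2.80832 = 1.42434.
Na per 4 O = 0.70186 × 1.42434 = 1.000.

1.000 Na apfu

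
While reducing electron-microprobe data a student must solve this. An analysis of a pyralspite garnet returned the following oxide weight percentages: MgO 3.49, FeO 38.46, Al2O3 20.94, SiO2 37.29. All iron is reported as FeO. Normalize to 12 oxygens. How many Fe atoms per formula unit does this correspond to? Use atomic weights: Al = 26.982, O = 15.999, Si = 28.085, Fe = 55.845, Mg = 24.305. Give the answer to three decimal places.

2.591 Fe apfu

3.49 wt% MgO ÷ 40.304 g/mol = 0.08659 mol, giving 0.08659 Mg and 0.08659 O.
38.46 wt% FeO ÷ 71.844 g/mol = 0.53533 mol, giving 0.53533 Fe and 0.53533 O.
20.94 wt% Al2O3 ÷ 101.961 g/mol = 0.20537 mol, giving 0.41074 Al and 0.61611 O.
37.29 wt% SiO2 ÷ 60.083 g/mol = 0.62064 mol, giving 0.62064 Si and 1.24128 O.
Oxygen sums to 2.47931; scaling by 12/2.47931 = 4.84006 puts the formula on 12 O.
Fe: 0.53533 × 4.84006 = 2.591 atoms per formula unit.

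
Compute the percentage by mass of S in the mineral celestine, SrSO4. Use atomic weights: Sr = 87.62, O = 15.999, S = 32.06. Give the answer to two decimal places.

Formula mass = 1×87.62 + 1×32.06 + 4×15.999 = 183.676 g/mol, of which 32.060 g is S.
So S makes up 32.060/183.676 = 0.1745 of the mass, i.e. 17.45%.

17.45 wt%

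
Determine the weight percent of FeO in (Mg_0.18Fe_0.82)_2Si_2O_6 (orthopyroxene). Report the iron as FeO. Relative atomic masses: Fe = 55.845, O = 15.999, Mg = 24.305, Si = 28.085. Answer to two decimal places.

46.66 wt%

M((Mg_0.18Fe_0.82)_2Si_2O_6) = 252.500 g/mol; M(FeO) = 71.844 g/mol.
Moles FeO per formula unit = 1.64 Fe ÷ 1 = 1.6400.
FeO fraction = (1.6400 × 71.844) / 252.500 = 117.824/252.500 = 0.4666.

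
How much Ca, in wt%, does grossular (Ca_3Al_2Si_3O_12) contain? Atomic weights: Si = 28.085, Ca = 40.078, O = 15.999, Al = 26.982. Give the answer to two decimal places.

26.69 wt%

Molar mass of Ca_3Al_2Si_3O_12: 3·40.078 + 2·26.982 + 3·28.085 + 12·15.999 = 450.441 g/mol.
Mass of Ca per formula unit: 3 × 40.078 = 120.234 g.
Weight fraction Ca = 120.234 / 450.441 = 0.2669.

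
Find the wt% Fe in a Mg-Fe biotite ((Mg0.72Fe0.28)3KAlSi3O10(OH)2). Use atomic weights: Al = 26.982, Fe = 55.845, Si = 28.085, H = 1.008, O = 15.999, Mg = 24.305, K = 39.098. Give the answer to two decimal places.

Molar mass of (Mg0.72Fe0.28)3KAlSi3O10(OH)2: 2.16*24.305 + 0.84*55.845 + 1*39.098 + 1*26.982 + 3*28.085 + 12*15.999 + 2*1.008 = 443.748 g/mol.
Mass of Fe per formula unit: 0.84 × 55.845 = 46.910 g.
Weight fraction Fe = 46.910 / 443.748 = 0.1057.

10.57 weight percent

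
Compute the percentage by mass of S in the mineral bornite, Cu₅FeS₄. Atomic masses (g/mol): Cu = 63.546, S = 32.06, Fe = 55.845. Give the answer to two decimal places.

M(Cu₅FeS₄) = 501.815 g/mol.
S contributes 4 × 32.06 = 128.240 g per mole.
128.240/501.815 = 0.2556 → 25.56%.

25.56 weight percent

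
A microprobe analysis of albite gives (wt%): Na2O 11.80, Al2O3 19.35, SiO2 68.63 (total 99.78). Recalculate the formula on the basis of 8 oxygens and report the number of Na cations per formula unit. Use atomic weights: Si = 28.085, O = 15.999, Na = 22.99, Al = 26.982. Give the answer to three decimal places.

Na2O: 11.80/61.979 = 0.19039 mol → 0.38078 mol Na, 0.19039 mol O.
Al2O3: 19.35/101.961 = 0.18978 mol → 0.37956 mol Al, 0.56934 mol O.
SiO2: 68.63/60.083 = 1.14225 mol → 1.14225 mol Si, 2.28450 mol O.
Total oxygen = 3.04423 mol. Normalization factor = 8/3.04423 = 2.62792.
Na per 8 O = 0.38078 × 2.62792 = 1.001.

1.001 Na apfu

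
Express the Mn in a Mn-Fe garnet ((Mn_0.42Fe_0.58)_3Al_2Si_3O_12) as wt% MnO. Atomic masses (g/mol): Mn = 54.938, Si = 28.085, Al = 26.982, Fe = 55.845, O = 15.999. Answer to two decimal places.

M((Mn_0.42Fe_0.58)_3Al_2Si_3O_12) = 496.599 g/mol; M(MnO) = 70.937 g/mol.
Moles MnO per formula unit = 1.26 Mn ÷ 1 = 1.2600.
MnO fraction = (1.2600 × 70.937) / 496.599 = 89.381/496.599 = 0.1800.

18.00 wt%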